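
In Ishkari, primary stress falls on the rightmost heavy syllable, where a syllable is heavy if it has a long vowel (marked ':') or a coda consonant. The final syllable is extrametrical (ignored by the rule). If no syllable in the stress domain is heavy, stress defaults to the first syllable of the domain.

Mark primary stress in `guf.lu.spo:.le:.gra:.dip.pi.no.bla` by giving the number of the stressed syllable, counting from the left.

The final syllable (9, bla) is extrametrical; the stress domain is syllables 1–8.
Weights: 1 guf H, 2 lu L, 3 spo: H, 4 le: H, 5 gra: H, 6 dip H, 7 pi L, 8 no L.
Heavy syllables in the domain: 1, 3, 4, 5, 6. The rightmost is syllable 6 (dip).
Primary stress: syllable 6 → guf.lu.spo:.le:.gra:.ˈdip.pi.no.bla.

6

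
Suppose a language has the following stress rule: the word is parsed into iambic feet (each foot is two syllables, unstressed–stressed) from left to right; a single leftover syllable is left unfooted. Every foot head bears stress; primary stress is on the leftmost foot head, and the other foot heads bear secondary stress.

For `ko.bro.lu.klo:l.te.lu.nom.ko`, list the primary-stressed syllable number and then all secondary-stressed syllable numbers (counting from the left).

Parse left to right into iambic (σˈσ) feet: (ko.ˈbro) (lu.ˈklo:l) (te.ˈlu) (nom.ˈko).
Foot heads (stressed positions): 2, 4, 6, 8.
End Rule Leftmost: primary stress on the leftmost head = syllable 2.
Secondary stress on 4, 6, 8: ko.ˈbro.lu.ˌklo:l.te.ˌlu.nom.ˌko.

primary 2, secondary 4, 6, 8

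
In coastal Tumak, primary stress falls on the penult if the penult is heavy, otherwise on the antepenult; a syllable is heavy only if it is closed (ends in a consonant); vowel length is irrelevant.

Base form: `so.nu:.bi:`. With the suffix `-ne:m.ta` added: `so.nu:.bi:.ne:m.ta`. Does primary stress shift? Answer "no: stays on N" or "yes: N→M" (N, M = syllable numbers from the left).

yes: 1→4

Base `so.nu:.bi:` (3 syllables):
  Weights: 1 so L, 2 nu: L, 3 bi: L.
  The penult (syllable 2, nu:) is light, so stress falls on the antepenult (syllable 1, so).
  → primary stress on syllable 1.
Suffixed `so.nu:.bi:.ne:m.ta` (5 syllables):
  Weights: 3 bi: L, 4 ne:m H, 5 ta L.
  The penult (syllable 4, ne:m) is heavy, so it takes stress.
  → primary stress on syllable 4.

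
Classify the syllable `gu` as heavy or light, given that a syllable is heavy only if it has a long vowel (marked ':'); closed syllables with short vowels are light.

light

`gu`: short vowel, open (no coda). Short vowel → light.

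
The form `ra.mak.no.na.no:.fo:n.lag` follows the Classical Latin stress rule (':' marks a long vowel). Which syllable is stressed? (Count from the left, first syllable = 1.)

6

Classical Latin: stress the penult if heavy (long vowel or closed), else the antepenult.
Weights: 5 no: H, 6 fo:n H, 7 lag H.
The penult (syllable 6, fo:n) is heavy, so it takes stress.
Stress on syllable 6: ra.mak.no.na.no:.ˈfo:n.lag.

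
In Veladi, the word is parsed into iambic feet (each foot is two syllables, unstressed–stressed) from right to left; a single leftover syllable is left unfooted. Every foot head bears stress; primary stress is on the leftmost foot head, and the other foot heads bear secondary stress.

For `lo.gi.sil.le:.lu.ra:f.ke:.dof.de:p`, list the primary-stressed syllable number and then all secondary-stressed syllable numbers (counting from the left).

primary 3, secondary 5, 7, 9

Parse right to left into iambic (σˈσ) feet: lo (gi.ˈsil) (le:.ˈlu) (ra:f.ˈke:) (dof.ˈde:p). Syllable 1 is left unfooted.
Foot heads (stressed positions): 3, 5, 7, 9.
End Rule Leftmost: primary stress on the leftmost head = syllable 3.
Secondary stress on 5, 7, 9: lo.gi.ˈsil.le:.ˌlu.ra:f.ˌke:.dof.ˌde:p.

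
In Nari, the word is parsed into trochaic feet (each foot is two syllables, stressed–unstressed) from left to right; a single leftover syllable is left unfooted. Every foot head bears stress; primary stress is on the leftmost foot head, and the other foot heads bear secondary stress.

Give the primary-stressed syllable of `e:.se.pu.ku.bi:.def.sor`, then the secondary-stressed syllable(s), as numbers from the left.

primary 1, secondary 3, 5

Parse left to right into trochaic (ˈσσ) feet: (ˈe:.se) (ˈpu.ku) (ˈbi:.def) sor. Syllable 7 is left unfooted.
Foot heads (stressed positions): 1, 3, 5.
End Rule Leftmost: primary stress on the leftmost head = syllable 1.
Secondary stress on 3, 5: ˈe:.se.ˌpu.ku.ˌbi:.def.sor.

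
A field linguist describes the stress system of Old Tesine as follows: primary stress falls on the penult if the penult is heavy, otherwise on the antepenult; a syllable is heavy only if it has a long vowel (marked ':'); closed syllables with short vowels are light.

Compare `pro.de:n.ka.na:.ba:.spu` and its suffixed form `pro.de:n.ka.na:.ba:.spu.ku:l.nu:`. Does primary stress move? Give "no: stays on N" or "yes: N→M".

Base `pro.de:n.ka.na:.ba:.spu` (6 syllables):
  Weights: 4 na: H, 5 ba: H, 6 spu L.
  The penult (syllable 5, ba:) is heavy, so it takes stress.
  → primary stress on syllable 5.
Suffixed `pro.de:n.ka.na:.ba:.spu.ku:l.nu:` (8 syllables):
  Weights: 6 spu L, 7 ku:l H, 8 nu: H.
  The penult (syllable 7, ku:l) is heavy, so it takes stress.
  → primary stress on syllable 7.

yes: 5→7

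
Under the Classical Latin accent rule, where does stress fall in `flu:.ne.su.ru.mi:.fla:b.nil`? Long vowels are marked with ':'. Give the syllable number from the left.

6

Classical Latin: stress the penult if heavy (long vowel or closed), else the antepenult.
Weights: 5 mi: H, 6 fla:b H, 7 nil H.
The penult (syllable 6, fla:b) is heavy, so it takes stress.
Stress on syllable 6: flu:.ne.su.ru.mi:.ˈfla:b.nil.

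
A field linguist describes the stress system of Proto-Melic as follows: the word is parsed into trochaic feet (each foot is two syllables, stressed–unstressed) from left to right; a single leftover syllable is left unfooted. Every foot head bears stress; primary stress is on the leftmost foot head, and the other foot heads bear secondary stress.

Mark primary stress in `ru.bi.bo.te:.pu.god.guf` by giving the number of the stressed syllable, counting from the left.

Parse left to right into trochaic (ˈσσ) feet: (ˈru.bi) (ˈbo.te:) (ˈpu.god) guf. Syllable 7 is left unfooted.
Foot heads (stressed positions): 1, 3, 5.
End Rule Leftmost: primary stress on the leftmost head = syllable 1.
Primary stress: syllable 1 → ˈru.bi.bo.te:.pu.god.guf.

1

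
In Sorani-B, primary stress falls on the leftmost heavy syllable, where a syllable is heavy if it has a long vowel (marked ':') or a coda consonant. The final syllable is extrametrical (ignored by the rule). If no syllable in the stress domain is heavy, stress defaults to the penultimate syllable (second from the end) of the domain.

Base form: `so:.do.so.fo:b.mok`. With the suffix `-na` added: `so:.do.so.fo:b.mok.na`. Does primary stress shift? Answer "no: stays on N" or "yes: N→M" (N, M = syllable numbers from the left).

Base `so:.do.so.fo:b.mok` (5 syllables):
  The final syllable (5, mok) is extrametrical; the stress domain is syllables 1–4.
  Weights: 1 so: H, 2 do L, 3 so L, 4 fo:b H.
  Heavy syllables in the domain: 1, 4. The leftmost is syllable 1 (so:).
  → primary stress on syllable 1.
Suffixed `so:.do.so.fo:b.mok.na` (6 syllables):
  The final syllable (6, na) is extrametrical; the stress domain is syllables 1–5.
  Weights: 1 so: H, 2 do L, 3 so L, 4 fo:b H, 5 mok H.
  Heavy syllables in the domain: 1, 4, 5. The leftmost is syllable 1 (so:).
  → primary stress on syllable 1.

no: stays on 1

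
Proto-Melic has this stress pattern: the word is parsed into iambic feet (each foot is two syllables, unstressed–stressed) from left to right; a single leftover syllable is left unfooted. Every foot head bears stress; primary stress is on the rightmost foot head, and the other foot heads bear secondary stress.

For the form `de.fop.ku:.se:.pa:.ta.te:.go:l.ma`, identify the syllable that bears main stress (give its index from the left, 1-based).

Parse left to right into iambic (σˈσ) feet: (de.ˈfop) (ku:.ˈse:) (pa:.ˈta) (te:.ˈgo:l) ma. Syllable 9 is left unfooted.
Foot heads (stressed positions): 2, 4, 6, 8.
End Rule Rightmost: primary stress on the rightmost head = syllable 8.
Primary stress: syllable 8 → de.fop.ku:.se:.pa:.ta.te:.ˈgo:l.ma.

8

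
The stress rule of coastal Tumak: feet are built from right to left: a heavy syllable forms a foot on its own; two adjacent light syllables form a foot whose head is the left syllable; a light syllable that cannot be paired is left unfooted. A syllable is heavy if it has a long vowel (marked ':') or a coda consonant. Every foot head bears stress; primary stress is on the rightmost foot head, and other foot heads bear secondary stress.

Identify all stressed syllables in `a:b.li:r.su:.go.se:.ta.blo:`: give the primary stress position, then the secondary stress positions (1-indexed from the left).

primary 7, secondary 1, 2, 3, 5

Weights: 1 a:b H, 2 li:r H, 3 su: H, 4 go L, 5 se: H, 6 ta L, 7 blo: H.
Parse right to left (heavy = foot alone; LL = one foot; stranded L unfooted): (ˈa:b) (ˈli:r) (ˈsu:) go (ˈse:) ta (ˈblo:).
Foot heads: 1, 2, 3, 5, 7.
Primary stress on the rightmost head = syllable 7.
Secondary stress on 1, 2, 3, 5: ˌa:b.ˌli:r.ˌsu:.go.ˌse:.ta.ˈblo:.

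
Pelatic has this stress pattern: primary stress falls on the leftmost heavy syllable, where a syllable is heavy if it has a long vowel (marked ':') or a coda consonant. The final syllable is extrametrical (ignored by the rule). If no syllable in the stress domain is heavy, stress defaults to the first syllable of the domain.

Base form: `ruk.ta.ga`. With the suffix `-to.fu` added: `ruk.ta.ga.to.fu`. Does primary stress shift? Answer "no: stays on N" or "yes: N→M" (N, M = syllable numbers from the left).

no: stays on 1

Base `ruk.ta.ga` (3 syllables):
  The final syllable (3, ga) is extrametrical; the stress domain is syllables 1–2.
  Weights: 1 ruk H, 2 ta L.
  Heavy syllables in the domain: 1. The leftmost is syllable 1 (ruk).
  → primary stress on syllable 1.
Suffixed `ruk.ta.ga.to.fu` (5 syllables):
  The final syllable (5, fu) is extrametrical; the stress domain is syllables 1–4.
  Weights: 1 ruk H, 2 ta L, 3 ga L, 4 to L.
  Heavy syllables in the domain: 1. The leftmost is syllable 1 (ruk).
  → primary stress on syllable 1.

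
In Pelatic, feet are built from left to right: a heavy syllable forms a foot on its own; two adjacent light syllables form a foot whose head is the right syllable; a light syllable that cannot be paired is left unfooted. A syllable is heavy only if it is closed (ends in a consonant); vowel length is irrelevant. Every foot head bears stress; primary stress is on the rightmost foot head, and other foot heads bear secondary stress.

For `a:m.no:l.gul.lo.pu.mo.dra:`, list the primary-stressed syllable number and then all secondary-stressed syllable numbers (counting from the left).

primary 7, secondary 1, 2, 3, 5

Weights: 1 a:m H, 2 no:l H, 3 gul H, 4 lo L, 5 pu L, 6 mo L, 7 dra: L.
Parse left to right (heavy = foot alone; LL = one foot; stranded L unfooted): (ˈa:m) (ˈno:l) (ˈgul) (lo.ˈpu) (mo.ˈdra:).
Foot heads: 1, 2, 3, 5, 7.
Primary stress on the rightmost head = syllable 7.
Secondary stress on 1, 2, 3, 5: ˌa:m.ˌno:l.ˌgul.lo.ˌpu.mo.ˈdra:.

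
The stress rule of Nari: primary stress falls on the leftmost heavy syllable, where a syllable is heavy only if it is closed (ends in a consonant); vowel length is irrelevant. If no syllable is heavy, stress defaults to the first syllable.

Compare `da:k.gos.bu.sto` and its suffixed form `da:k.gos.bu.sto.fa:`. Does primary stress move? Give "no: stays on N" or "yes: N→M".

Base `da:k.gos.bu.sto` (4 syllables):
  Weights: 1 da:k H, 2 gos H, 3 bu L, 4 sto L.
  Heavy syllables in the domain: 1, 2. The leftmost is syllable 1 (da:k).
  → primary stress on syllable 1.
Suffixed `da:k.gos.bu.sto.fa:` (5 syllables):
  Weights: 1 da:k H, 2 gos H, 3 bu L, 4 sto L, 5 fa: L.
  Heavy syllables in the domain: 1, 2. The leftmost is syllable 1 (da:k).
  → primary stress on syllable 1.

no: stays on 1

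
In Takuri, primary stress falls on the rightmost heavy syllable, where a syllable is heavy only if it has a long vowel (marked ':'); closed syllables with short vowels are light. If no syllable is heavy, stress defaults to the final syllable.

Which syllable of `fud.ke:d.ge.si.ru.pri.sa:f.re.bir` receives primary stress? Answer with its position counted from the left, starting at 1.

7

Weights: 1 fud L, 2 ke:d H, 3 ge L, 4 si L, 5 ru L, 6 pri L, 7 sa:f H, 8 re L, 9 bir L.
Heavy syllables in the domain: 2, 7. The rightmost is syllable 7 (sa:f).
Primary stress: syllable 7 → fud.ke:d.ge.si.ru.pri.ˈsa:f.re.bir.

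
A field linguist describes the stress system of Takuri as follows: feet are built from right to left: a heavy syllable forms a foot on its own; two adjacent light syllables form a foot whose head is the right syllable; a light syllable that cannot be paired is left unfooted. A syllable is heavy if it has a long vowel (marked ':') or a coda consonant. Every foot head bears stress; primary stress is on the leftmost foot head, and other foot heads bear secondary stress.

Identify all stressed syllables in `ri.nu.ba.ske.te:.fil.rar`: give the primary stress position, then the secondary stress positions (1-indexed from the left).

Weights: 1 ri L, 2 nu L, 3 ba L, 4 ske L, 5 te: H, 6 fil H, 7 rar H.
Parse right to left (heavy = foot alone; LL = one foot; stranded L unfooted): (ri.ˈnu) (ba.ˈske) (ˈte:) (ˈfil) (ˈrar).
Foot heads: 2, 4, 5, 6, 7.
Primary stress on the leftmost head = syllable 2.
Secondary stress on 4, 5, 6, 7: ri.ˈnu.ba.ˌske.ˌte:.ˌfil.ˌrar.

primary 2, secondary 4, 5, 6, 7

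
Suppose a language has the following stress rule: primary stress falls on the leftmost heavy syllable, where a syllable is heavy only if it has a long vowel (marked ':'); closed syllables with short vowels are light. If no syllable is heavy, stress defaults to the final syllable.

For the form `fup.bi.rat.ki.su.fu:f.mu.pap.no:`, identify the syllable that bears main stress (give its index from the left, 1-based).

Weights: 1 fup L, 2 bi L, 3 rat L, 4 ki L, 5 su L, 6 fu:f H, 7 mu L, 8 pap L, 9 no: H.
Heavy syllables in the domain: 6, 9. The leftmost is syllable 6 (fu:f).
Primary stress: syllable 6 → fup.bi.rat.ki.su.ˈfu:f.mu.pap.no:.

6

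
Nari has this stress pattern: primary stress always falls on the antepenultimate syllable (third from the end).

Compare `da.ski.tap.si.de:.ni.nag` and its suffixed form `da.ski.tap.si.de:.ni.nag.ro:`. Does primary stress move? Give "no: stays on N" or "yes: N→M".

yes: 5→6

Base `da.ski.tap.si.de:.ni.nag` (7 syllables):
  The word has 7 syllables; the antepenultimate syllable (third from the end) is syllable 5 (de:).
  → primary stress on syllable 5.
Suffixed `da.ski.tap.si.de:.ni.nag.ro:` (8 syllables):
  The word has 8 syllables; the antepenultimate syllable (third from the end) is syllable 6 (ni).
  → primary stress on syllable 6.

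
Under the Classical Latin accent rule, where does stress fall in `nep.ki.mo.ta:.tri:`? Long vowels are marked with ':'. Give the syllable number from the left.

Classical Latin: stress the penult if heavy (long vowel or closed), else the antepenult.
Weights: 3 mo L, 4 ta: H, 5 tri: H.
The penult (syllable 4, ta:) is heavy, so it takes stress.
Stress on syllable 4: nep.ki.mo.ˈta:.tri:.

4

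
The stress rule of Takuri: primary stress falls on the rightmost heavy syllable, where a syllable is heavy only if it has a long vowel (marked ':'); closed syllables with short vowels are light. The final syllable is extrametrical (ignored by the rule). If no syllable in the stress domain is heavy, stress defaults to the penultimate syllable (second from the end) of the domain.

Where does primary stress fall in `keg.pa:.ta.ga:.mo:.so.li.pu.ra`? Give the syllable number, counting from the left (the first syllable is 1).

The final syllable (9, ra) is extrametrical; the stress domain is syllables 1–8.
Weights: 1 keg L, 2 pa: H, 3 ta L, 4 ga: H, 5 mo: H, 6 so L, 7 li L, 8 pu L.
Heavy syllables in the domain: 2, 4, 5. The rightmost is syllable 5 (mo:).
Primary stress: syllable 5 → keg.pa:.ta.ga:.ˈmo:.so.li.pu.ra.

5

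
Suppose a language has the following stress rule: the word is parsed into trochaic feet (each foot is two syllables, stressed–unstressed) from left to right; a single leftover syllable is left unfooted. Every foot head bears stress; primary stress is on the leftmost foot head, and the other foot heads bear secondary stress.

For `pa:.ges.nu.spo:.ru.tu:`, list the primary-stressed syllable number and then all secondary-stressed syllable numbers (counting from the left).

primary 1, secondary 3, 5

Parse left to right into trochaic (ˈσσ) feet: (ˈpa:.ges) (ˈnu.spo:) (ˈru.tu:).
Foot heads (stressed positions): 1, 3, 5.
End Rule Leftmost: primary stress on the leftmost head = syllable 1.
Secondary stress on 3, 5: ˈpa:.ges.ˌnu.spo:.ˌru.tu:.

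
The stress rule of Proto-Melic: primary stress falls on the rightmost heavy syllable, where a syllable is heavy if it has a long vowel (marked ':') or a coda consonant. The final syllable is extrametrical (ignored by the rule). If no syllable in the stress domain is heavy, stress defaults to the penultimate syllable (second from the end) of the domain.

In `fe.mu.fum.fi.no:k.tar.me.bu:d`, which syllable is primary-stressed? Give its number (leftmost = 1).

6

The final syllable (8, bu:d) is extrametrical; the stress domain is syllables 1–7.
Weights: 1 fe L, 2 mu L, 3 fum H, 4 fi L, 5 no:k H, 6 tar H, 7 me L.
Heavy syllables in the domain: 3, 5, 6. The rightmost is syllable 6 (tar).
Primary stress: syllable 6 → fe.mu.fum.fi.no:k.ˈtar.me.bu:d.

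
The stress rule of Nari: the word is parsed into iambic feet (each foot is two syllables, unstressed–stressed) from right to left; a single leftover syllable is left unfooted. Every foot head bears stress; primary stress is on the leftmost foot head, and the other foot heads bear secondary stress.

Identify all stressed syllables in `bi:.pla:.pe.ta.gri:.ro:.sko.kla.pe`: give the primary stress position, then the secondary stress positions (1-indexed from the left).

primary 3, secondary 5, 7, 9

Parse right to left into iambic (σˈσ) feet: bi: (pla:.ˈpe) (ta.ˈgri:) (ro:.ˈsko) (kla.ˈpe). Syllable 1 is left unfooted.
Foot heads (stressed positions): 3, 5, 7, 9.
End Rule Leftmost: primary stress on the leftmost head = syllable 3.
Secondary stress on 5, 7, 9: bi:.pla:.ˈpe.ta.ˌgri:.ro:.ˌsko.kla.ˌpe.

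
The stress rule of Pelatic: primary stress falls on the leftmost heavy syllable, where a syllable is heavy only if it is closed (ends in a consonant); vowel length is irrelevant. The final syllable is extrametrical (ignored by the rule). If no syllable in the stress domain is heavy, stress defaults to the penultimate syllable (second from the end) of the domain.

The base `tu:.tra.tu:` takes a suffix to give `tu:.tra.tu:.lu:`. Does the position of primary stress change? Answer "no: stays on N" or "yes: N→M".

yes: 1→2

Base `tu:.tra.tu:` (3 syllables):
  The final syllable (3, tu:) is extrametrical; the stress domain is syllables 1–2.
  Weights: 1 tu: L, 2 tra L.
  No heavy syllable in the domain; default to the penultimate syllable (second from the end) of the domain = syllable 1.
  → primary stress on syllable 1.
Suffixed `tu:.tra.tu:.lu:` (4 syllables):
  The final syllable (4, lu:) is extrametrical; the stress domain is syllables 1–3.
  Weights: 1 tu: L, 2 tra L, 3 tu: L.
  No heavy syllable in the domain; default to the penultimate syllable (second from the end) of the domain = syllable 2.
  → primary stress on syllable 2.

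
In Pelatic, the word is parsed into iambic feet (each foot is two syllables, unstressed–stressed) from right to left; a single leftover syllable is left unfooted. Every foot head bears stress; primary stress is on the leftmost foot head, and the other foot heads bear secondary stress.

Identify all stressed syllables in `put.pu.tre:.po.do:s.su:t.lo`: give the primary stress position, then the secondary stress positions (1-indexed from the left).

Parse right to left into iambic (σˈσ) feet: put (pu.ˈtre:) (po.ˈdo:s) (su:t.ˈlo). Syllable 1 is left unfooted.
Foot heads (stressed positions): 3, 5, 7.
End Rule Leftmost: primary stress on the leftmost head = syllable 3.
Secondary stress on 5, 7: put.pu.ˈtre:.po.ˌdo:s.su:t.ˌlo.

primary 3, secondary 5, 7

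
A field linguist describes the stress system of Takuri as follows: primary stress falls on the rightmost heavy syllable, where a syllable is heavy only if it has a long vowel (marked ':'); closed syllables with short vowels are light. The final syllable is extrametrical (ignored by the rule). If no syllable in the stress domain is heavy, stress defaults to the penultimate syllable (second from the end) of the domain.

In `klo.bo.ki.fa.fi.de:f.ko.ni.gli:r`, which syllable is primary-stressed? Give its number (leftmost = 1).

6

The final syllable (9, gli:r) is extrametrical; the stress domain is syllables 1–8.
Weights: 1 klo L, 2 bo L, 3 ki L, 4 fa L, 5 fi L, 6 de:f H, 7 ko L, 8 ni L.
Heavy syllables in the domain: 6. The rightmost is syllable 6 (de:f).
Primary stress: syllable 6 → klo.bo.ki.fa.fi.ˈde:f.ko.ni.gli:r.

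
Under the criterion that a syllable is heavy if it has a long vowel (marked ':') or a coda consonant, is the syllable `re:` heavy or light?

`re:`: long vowel, open (no coda). Long vowel → heavy.

heavy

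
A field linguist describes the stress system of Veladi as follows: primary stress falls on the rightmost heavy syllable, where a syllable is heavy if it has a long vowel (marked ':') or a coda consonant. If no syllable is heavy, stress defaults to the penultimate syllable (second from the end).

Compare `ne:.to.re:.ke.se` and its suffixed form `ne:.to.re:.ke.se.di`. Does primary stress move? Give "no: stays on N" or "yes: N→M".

no: stays on 3

Base `ne:.to.re:.ke.se` (5 syllables):
  Weights: 1 ne: H, 2 to L, 3 re: H, 4 ke L, 5 se L.
  Heavy syllables in the domain: 1, 3. The rightmost is syllable 3 (re:).
  → primary stress on syllable 3.
Suffixed `ne:.to.re:.ke.se.di` (6 syllables):
  Weights: 1 ne: H, 2 to L, 3 re: H, 4 ke L, 5 se L, 6 di L.
  Heavy syllables in the domain: 1, 3. The rightmost is syllable 3 (re:).
  → primary stress on syllable 3.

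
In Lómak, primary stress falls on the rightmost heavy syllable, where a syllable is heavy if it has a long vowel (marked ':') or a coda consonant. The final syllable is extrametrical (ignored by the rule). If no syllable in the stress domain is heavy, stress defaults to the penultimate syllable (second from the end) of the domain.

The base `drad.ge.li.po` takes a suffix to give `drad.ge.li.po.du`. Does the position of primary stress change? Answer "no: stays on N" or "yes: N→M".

no: stays on 1

Base `drad.ge.li.po` (4 syllables):
  The final syllable (4, po) is extrametrical; the stress domain is syllables 1–3.
  Weights: 1 drad H, 2 ge L, 3 li L.
  Heavy syllables in the domain: 1. The rightmost is syllable 1 (drad).
  → primary stress on syllable 1.
Suffixed `drad.ge.li.po.du` (5 syllables):
  The final syllable (5, du) is extrametrical; the stress domain is syllables 1–4.
  Weights: 1 drad H, 2 ge L, 3 li L, 4 po L.
  Heavy syllables in the domain: 1. The rightmost is syllable 1 (drad).
  → primary stress on syllable 1.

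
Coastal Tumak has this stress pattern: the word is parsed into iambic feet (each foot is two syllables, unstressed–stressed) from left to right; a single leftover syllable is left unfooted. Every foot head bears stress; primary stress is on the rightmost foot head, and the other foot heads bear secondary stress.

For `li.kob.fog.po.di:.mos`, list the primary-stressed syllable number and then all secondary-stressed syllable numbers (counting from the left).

Parse left to right into iambic (σˈσ) feet: (li.ˈkob) (fog.ˈpo) (di:.ˈmos).
Foot heads (stressed positions): 2, 4, 6.
End Rule Rightmost: primary stress on the rightmost head = syllable 6.
Secondary stress on 2, 4: li.ˌkob.fog.ˌpo.di:.ˈmos.

primary 6, secondary 2, 4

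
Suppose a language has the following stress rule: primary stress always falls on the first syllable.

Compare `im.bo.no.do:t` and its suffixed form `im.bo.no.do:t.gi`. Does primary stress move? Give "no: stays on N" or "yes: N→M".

no: stays on 1

Base `im.bo.no.do:t` (4 syllables):
  The word has 4 syllables; the first syllable is syllable 1 (im).
  → primary stress on syllable 1.
Suffixed `im.bo.no.do:t.gi` (5 syllables):
  The word has 5 syllables; the first syllable is syllable 1 (im).
  → primary stress on syllable 1.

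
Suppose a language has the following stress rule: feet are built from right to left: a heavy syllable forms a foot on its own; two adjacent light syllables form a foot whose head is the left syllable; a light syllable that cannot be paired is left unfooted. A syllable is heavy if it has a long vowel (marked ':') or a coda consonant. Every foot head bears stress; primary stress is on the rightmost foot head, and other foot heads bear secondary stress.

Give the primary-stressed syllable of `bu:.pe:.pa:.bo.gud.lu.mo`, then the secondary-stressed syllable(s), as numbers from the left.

Weights: 1 bu: H, 2 pe: H, 3 pa: H, 4 bo L, 5 gud H, 6 lu L, 7 mo L.
Parse right to left (heavy = foot alone; LL = one foot; stranded L unfooted): (ˈbu:) (ˈpe:) (ˈpa:) bo (ˈgud) (ˈlu.mo).
Foot heads: 1, 2, 3, 5, 6.
Primary stress on the rightmost head = syllable 6.
Secondary stress on 1, 2, 3, 5: ˌbu:.ˌpe:.ˌpa:.bo.ˌgud.ˈlu.mo.

primary 6, secondary 1, 2, 3, 5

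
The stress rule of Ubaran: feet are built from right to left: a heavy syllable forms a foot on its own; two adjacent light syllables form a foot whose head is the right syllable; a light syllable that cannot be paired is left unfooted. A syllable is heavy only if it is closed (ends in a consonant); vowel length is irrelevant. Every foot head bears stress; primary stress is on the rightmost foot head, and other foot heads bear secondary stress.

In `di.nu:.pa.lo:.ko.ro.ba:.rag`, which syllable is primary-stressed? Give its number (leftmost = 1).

8

Weights: 1 di L, 2 nu: L, 3 pa L, 4 lo: L, 5 ko L, 6 ro L, 7 ba: L, 8 rag H.
Parse right to left (heavy = foot alone; LL = one foot; stranded L unfooted): di (nu:.ˈpa) (lo:.ˈko) (ro.ˈba:) (ˈrag).
Foot heads: 3, 5, 7, 8.
Primary stress on the rightmost head = syllable 8.
Primary stress: syllable 8 → di.nu:.pa.lo:.ko.ro.ba:.ˈrag.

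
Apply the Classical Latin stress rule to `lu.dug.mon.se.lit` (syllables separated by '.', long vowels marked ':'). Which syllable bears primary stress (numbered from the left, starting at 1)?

3

Classical Latin: stress the penult if heavy (long vowel or closed), else the antepenult.
Weights: 3 mon H, 4 se L, 5 lit H.
The penult (syllable 4, se) is light, so stress falls on the antepenult (syllable 3, mon).
Stress on syllable 3: lu.dug.ˈmon.se.lit.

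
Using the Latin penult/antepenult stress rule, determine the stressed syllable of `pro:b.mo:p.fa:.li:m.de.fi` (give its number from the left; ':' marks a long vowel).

Classical Latin: stress the penult if heavy (long vowel or closed), else the antepenult.
Weights: 4 li:m H, 5 de L, 6 fi L.
The penult (syllable 5, de) is light, so stress falls on the antepenult (syllable 4, li:m).
Stress on syllable 4: pro:b.mo:p.fa:.ˈli:m.de.fi.

4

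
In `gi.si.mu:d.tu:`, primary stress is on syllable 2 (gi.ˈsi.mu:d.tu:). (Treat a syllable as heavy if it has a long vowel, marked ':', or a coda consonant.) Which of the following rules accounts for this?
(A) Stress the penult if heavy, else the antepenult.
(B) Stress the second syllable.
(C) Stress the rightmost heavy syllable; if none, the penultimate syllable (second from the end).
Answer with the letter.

Rule A → syllable 3 (observed: 2).
Rule B → syllable 2 ✓.
Rule C → syllable 4 (observed: 2).

B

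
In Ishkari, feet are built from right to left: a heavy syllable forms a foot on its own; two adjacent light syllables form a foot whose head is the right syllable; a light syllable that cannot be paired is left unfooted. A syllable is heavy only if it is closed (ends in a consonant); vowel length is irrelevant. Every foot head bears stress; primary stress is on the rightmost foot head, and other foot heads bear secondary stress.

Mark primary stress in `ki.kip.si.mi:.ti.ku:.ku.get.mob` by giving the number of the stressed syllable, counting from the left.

Weights: 1 ki L, 2 kip H, 3 si L, 4 mi: L, 5 ti L, 6 ku: L, 7 ku L, 8 get H, 9 mob H.
Parse right to left (heavy = foot alone; LL = one foot; stranded L unfooted): ki (ˈkip) si (mi:.ˈti) (ku:.ˈku) (ˈget) (ˈmob).
Foot heads: 2, 5, 7, 8, 9.
Primary stress on the rightmost head = syllable 9.
Primary stress: syllable 9 → ki.kip.si.mi:.ti.ku:.ku.get.ˈmob.

9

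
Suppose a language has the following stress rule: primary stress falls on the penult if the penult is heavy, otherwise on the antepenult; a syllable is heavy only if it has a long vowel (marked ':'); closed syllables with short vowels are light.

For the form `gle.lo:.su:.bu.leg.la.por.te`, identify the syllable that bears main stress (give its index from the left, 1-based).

6

Weights: 6 la L, 7 por L, 8 te L.
The penult (syllable 7, por) is light, so stress falls on the antepenult (syllable 6, la).
Primary stress: syllable 6 → gle.lo:.su:.bu.leg.ˈla.por.te.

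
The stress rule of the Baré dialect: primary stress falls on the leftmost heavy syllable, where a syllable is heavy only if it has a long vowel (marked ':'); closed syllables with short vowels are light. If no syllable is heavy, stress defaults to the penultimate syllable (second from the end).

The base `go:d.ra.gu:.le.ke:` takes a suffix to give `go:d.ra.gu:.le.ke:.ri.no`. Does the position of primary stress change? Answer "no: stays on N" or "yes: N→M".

Base `go:d.ra.gu:.le.ke:` (5 syllables):
  Weights: 1 go:d H, 2 ra L, 3 gu: H, 4 le L, 5 ke: H.
  Heavy syllables in the domain: 1, 3, 5. The leftmost is syllable 1 (go:d).
  → primary stress on syllable 1.
Suffixed `go:d.ra.gu:.le.ke:.ri.no` (7 syllables):
  Weights: 1 go:d H, 2 ra L, 3 gu: H, 4 le L, 5 ke: H, 6 ri L, 7 no L.
  Heavy syllables in the domain: 1, 3, 5. The leftmost is syllable 1 (go:d).
  → primary stress on syllable 1.

no: stays on 1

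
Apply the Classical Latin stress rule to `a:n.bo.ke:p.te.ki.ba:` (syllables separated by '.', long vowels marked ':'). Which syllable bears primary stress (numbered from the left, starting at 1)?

4

Classical Latin: stress the penult if heavy (long vowel or closed), else the antepenult.
Weights: 4 te L, 5 ki L, 6 ba: H.
The penult (syllable 5, ki) is light, so stress falls on the antepenult (syllable 4, te).
Stress on syllable 4: a:n.bo.ke:p.ˈte.ki.ba:.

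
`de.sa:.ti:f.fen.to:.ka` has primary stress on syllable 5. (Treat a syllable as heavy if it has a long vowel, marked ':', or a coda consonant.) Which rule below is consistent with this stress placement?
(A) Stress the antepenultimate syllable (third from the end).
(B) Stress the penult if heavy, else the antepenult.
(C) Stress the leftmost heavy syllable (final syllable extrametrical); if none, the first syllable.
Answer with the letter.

Rule A → syllable 4 (observed: 5).
Rule B → syllable 5 ✓.
Rule C → syllable 2 (observed: 5).

B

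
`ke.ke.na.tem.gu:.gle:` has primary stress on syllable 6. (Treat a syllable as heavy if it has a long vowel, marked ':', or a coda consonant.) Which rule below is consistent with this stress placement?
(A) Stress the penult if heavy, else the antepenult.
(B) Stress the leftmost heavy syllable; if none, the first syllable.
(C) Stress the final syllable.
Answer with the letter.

C

Rule A → syllable 5 (observed: 6).
Rule B → syllable 4 (observed: 6).
Rule C → syllable 6 ✓.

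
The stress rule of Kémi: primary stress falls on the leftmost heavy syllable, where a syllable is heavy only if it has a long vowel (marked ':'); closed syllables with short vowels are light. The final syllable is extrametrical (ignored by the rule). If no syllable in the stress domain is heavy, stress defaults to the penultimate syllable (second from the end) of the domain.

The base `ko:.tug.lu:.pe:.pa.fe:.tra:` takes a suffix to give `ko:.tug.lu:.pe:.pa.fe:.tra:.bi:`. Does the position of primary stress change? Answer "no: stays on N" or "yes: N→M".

no: stays on 1

Base `ko:.tug.lu:.pe:.pa.fe:.tra:` (7 syllables):
  The final syllable (7, tra:) is extrametrical; the stress domain is syllables 1–6.
  Weights: 1 ko: H, 2 tug L, 3 lu: H, 4 pe: H, 5 pa L, 6 fe: H.
  Heavy syllables in the domain: 1, 3, 4, 6. The leftmost is syllable 1 (ko:).
  → primary stress on syllable 1.
Suffixed `ko:.tug.lu:.pe:.pa.fe:.tra:.bi:` (8 syllables):
  The final syllable (8, bi:) is extrametrical; the stress domain is syllables 1–7.
  Weights: 1 ko: H, 2 tug L, 3 lu: H, 4 pe: H, 5 pa L, 6 fe: H, 7 tra: H.
  Heavy syllables in the domain: 1, 3, 4, 6, 7. The leftmost is syllable 1 (ko:).
  → primary stress on syllable 1.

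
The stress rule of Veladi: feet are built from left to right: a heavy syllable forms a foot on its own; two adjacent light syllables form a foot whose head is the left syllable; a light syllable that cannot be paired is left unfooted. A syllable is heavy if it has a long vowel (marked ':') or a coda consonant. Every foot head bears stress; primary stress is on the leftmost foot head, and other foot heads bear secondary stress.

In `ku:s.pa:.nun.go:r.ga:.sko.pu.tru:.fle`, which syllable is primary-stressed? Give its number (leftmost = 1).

Weights: 1 ku:s H, 2 pa: H, 3 nun H, 4 go:r H, 5 ga: H, 6 sko L, 7 pu L, 8 tru: H, 9 fle L.
Parse left to right (heavy = foot alone; LL = one foot; stranded L unfooted): (ˈku:s) (ˈpa:) (ˈnun) (ˈgo:r) (ˈga:) (ˈsko.pu) (ˈtru:) fle.
Foot heads: 1, 2, 3, 4, 5, 6, 8.
Primary stress on the leftmost head = syllable 1.
Primary stress: syllable 1 → ˈku:s.pa:.nun.go:r.ga:.sko.pu.tru:.fle.

1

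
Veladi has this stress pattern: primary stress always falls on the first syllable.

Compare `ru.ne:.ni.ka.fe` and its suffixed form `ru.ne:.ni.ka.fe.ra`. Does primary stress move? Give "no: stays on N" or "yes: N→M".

Base `ru.ne:.ni.ka.fe` (5 syllables):
  The word has 5 syllables; the first syllable is syllable 1 (ru).
  → primary stress on syllable 1.
Suffixed `ru.ne:.ni.ka.fe.ra` (6 syllables):
  The word has 6 syllables; the first syllable is syllable 1 (ru).
  → primary stress on syllable 1.

no: stays on 1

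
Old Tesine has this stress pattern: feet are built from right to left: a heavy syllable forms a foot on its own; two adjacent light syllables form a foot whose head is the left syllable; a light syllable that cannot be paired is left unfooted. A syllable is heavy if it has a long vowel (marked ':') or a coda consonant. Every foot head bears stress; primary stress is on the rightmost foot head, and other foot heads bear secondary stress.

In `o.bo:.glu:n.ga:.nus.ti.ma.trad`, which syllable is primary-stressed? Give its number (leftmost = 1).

8

Weights: 1 o L, 2 bo: H, 3 glu:n H, 4 ga: H, 5 nus H, 6 ti L, 7 ma L, 8 trad H.
Parse right to left (heavy = foot alone; LL = one foot; stranded L unfooted): o (ˈbo:) (ˈglu:n) (ˈga:) (ˈnus) (ˈti.ma) (ˈtrad).
Foot heads: 2, 3, 4, 5, 6, 8.
Primary stress on the rightmost head = syllable 8.
Primary stress: syllable 8 → o.bo:.glu:n.ga:.nus.ti.ma.ˈtrad.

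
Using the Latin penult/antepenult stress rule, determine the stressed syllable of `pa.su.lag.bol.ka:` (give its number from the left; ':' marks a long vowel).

Classical Latin: stress the penult if heavy (long vowel or closed), else the antepenult.
Weights: 3 lag H, 4 bol H, 5 ka: H.
The penult (syllable 4, bol) is heavy, so it takes stress.
Stress on syllable 4: pa.su.lag.ˈbol.ka:.

4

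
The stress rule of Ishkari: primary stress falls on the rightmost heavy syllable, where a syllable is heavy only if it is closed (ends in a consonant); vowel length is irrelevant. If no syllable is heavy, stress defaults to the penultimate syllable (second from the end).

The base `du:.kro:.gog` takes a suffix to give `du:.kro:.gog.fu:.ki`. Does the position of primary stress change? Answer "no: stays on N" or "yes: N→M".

Base `du:.kro:.gog` (3 syllables):
  Weights: 1 du: L, 2 kro: L, 3 gog H.
  Heavy syllables in the domain: 3. The rightmost is syllable 3 (gog).
  → primary stress on syllable 3.
Suffixed `du:.kro:.gog.fu:.ki` (5 syllables):
  Weights: 1 du: L, 2 kro: L, 3 gog H, 4 fu: L, 5 ki L.
  Heavy syllables in the domain: 3. The rightmost is syllable 3 (gog).
  → primary stress on syllable 3.

no: stays on 3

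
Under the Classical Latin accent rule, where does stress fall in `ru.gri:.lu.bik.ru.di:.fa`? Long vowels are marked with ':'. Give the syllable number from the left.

6

Classical Latin: stress the penult if heavy (long vowel or closed), else the antepenult.
Weights: 5 ru L, 6 di: H, 7 fa L.
The penult (syllable 6, di:) is heavy, so it takes stress.
Stress on syllable 6: ru.gri:.lu.bik.ru.ˈdi:.fa.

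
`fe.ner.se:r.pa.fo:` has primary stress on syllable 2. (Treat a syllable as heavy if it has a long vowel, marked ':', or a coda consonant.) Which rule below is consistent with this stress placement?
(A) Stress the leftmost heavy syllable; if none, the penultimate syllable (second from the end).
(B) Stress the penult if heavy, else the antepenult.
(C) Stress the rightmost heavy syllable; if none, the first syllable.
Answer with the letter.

A

Rule A → syllable 2 ✓.
Rule B → syllable 3 (observed: 2).
Rule C → syllable 5 (observed: 2).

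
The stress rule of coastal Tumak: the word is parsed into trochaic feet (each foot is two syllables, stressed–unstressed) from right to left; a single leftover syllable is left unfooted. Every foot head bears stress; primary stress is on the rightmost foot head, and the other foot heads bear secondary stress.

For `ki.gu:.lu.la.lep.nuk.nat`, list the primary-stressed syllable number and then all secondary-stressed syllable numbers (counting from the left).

primary 6, secondary 2, 4

Parse right to left into trochaic (ˈσσ) feet: ki (ˈgu:.lu) (ˈla.lep) (ˈnuk.nat). Syllable 1 is left unfooted.
Foot heads (stressed positions): 2, 4, 6.
End Rule Rightmost: primary stress on the rightmost head = syllable 6.
Secondary stress on 2, 4: ki.ˌgu:.lu.ˌla.lep.ˈnuk.nat.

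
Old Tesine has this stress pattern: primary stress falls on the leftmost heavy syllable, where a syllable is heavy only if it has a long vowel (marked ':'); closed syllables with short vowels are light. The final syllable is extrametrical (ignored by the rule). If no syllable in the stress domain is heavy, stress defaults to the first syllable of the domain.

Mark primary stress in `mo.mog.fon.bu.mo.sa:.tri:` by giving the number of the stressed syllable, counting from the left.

The final syllable (7, tri:) is extrametrical; the stress domain is syllables 1–6.
Weights: 1 mo L, 2 mog L, 3 fon L, 4 bu L, 5 mo L, 6 sa: H.
Heavy syllables in the domain: 6. The leftmost is syllable 6 (sa:).
Primary stress: syllable 6 → mo.mog.fon.bu.mo.ˈsa:.tri:.

6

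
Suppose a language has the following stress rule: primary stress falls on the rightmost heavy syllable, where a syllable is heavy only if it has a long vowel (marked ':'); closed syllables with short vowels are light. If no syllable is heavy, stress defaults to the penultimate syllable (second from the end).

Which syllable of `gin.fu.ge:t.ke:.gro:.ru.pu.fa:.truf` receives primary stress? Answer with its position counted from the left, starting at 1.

Weights: 1 gin L, 2 fu L, 3 ge:t H, 4 ke: H, 5 gro: H, 6 ru L, 7 pu L, 8 fa: H, 9 truf L.
Heavy syllables in the domain: 3, 4, 5, 8. The rightmost is syllable 8 (fa:).
Primary stress: syllable 8 → gin.fu.ge:t.ke:.gro:.ru.pu.ˈfa:.truf.

8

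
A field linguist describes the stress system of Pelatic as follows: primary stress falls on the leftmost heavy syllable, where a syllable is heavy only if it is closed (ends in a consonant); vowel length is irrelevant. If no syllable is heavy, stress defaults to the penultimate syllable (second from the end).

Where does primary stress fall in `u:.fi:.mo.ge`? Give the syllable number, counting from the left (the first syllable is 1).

3

Weights: 1 u: L, 2 fi: L, 3 mo L, 4 ge L.
No heavy syllable in the domain; default to the penultimate syllable (second from the end) = syllable 3.
Primary stress: syllable 3 → u:.fi:.ˈmo.ge.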